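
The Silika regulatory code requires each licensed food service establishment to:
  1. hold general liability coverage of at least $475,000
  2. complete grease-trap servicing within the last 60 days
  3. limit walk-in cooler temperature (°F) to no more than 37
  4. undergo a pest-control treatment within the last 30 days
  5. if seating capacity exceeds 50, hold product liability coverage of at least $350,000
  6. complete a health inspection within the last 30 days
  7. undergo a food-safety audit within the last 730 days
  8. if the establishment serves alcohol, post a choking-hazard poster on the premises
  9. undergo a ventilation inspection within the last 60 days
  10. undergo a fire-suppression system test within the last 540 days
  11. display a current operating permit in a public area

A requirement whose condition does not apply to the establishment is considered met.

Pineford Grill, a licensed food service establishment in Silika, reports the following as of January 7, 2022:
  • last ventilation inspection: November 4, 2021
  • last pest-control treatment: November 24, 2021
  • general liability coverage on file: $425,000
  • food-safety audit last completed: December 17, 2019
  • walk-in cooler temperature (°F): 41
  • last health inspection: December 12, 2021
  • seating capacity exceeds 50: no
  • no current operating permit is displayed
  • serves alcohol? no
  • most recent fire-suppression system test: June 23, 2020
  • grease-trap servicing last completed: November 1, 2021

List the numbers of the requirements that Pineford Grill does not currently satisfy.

1. general liability coverage $425,000 < $475,000 → not met
2. grease-trap servicing 67 days ago vs limit 60 → not met
3. walk-in cooler temperature (°F) 41 > 37 → not met
4. pest-control treatment 44 days ago vs limit 30 → not met
5. condition 'seating capacity exceeds 50' does not hold → requirement n/a → met
6. health inspection 26 days ago vs limit 30 → met
7. food-safety audit 752 days ago vs limit 730 → not met
8. condition 'serves alcohol' does not hold → requirement n/a → met
9. ventilation inspection 64 days ago vs limit 60 → not met
10. fire-suppression system test 563 days ago vs limit 540 → not met
11. current operating permit absent → not met
Not met: 1, 2, 3, 4, 7, 9, 10, 11

1, 2, 3, 4, 7, 9, 10, 11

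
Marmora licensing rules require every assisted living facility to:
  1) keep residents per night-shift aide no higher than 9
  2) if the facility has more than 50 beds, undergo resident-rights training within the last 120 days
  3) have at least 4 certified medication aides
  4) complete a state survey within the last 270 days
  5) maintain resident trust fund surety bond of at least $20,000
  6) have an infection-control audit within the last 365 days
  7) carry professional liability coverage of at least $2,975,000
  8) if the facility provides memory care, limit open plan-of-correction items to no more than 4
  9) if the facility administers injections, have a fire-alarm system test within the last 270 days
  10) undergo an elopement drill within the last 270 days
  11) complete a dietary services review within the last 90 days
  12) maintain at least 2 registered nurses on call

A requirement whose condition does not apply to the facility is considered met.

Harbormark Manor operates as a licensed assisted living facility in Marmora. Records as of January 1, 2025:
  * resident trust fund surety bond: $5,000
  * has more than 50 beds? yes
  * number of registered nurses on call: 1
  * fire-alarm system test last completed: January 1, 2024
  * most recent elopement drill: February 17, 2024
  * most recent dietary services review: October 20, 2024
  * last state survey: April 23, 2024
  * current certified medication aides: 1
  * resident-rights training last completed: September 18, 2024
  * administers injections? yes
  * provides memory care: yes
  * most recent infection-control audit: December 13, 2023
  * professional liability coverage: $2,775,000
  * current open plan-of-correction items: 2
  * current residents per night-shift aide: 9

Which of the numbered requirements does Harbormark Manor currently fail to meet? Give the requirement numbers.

1. residents per night-shift aide 9 ≤ 9 → met
2. condition 'has more than 50 beds' holds; resident-rights training 105 days ago vs limit 120 → met
3. certified medication aides 1 < 4 → not met
4. state survey 253 days ago vs limit 270 → met
5. resident trust fund surety bond $5,000 < $20,000 → not met
6. infection-control audit 385 days ago vs limit 365 → not met
7. professional liability coverage $2,775,000 < $2,975,000 → not met
8. condition 'provides memory care' holds; open plan-of-correction items 2 ≤ 4 → met
9. condition 'administers injections' holds; fire-alarm system test 366 days ago vs limit 270 → not met
10. elopement drill 319 days ago vs limit 270 → not met
11. dietary services review 73 days ago vs limit 90 → met
12. registered nurses on call 1 < 2 → not met
Not met: 3, 5, 6, 7, 9, 10, 12

3, 5, 6, 7, 9, 10, 12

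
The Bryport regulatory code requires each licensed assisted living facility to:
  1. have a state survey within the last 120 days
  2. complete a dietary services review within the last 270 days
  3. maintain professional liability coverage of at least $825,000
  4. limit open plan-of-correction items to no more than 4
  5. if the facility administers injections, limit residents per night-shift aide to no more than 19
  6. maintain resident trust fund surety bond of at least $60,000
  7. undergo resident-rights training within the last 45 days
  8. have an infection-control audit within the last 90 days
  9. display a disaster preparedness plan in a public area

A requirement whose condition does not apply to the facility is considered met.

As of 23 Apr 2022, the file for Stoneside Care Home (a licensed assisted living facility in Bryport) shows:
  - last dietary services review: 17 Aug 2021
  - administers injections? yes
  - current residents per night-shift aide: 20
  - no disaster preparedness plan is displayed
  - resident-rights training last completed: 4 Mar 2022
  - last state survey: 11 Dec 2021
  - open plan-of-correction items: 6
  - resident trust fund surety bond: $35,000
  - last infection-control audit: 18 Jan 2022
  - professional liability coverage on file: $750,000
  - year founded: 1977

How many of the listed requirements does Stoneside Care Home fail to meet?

1. state survey 133 days ago vs limit 120 → not met
2. dietary services review 249 days ago vs limit 270 → met
3. professional liability coverage $750,000 < $825,000 → not met
4. open plan-of-correction items 6 > 4 → not met
5. condition 'administers injections' holds; residents per night-shift aide 20 > 19 → not met
6. resident trust fund surety bond $35,000 < $60,000 → not met
7. resident-rights training 50 days ago vs limit 45 → not met
8. infection-control audit 95 days ago vs limit 90 → not met
9. disaster preparedness plan absent → not met
Not met: 8 of 9

8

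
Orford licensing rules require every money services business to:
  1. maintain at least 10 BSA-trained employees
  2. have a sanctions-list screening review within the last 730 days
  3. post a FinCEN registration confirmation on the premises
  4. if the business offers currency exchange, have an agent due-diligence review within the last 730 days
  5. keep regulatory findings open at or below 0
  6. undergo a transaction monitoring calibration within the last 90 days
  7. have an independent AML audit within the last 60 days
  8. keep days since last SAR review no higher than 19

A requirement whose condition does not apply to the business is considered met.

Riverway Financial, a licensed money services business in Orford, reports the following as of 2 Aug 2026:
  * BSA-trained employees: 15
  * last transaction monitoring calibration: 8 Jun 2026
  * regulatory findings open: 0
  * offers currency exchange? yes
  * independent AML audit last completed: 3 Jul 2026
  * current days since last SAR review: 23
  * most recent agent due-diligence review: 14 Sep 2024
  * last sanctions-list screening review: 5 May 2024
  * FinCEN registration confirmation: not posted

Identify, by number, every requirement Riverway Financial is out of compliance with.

2, 3, 8

1. BSA-trained employees 15 ≥ 10 → met
2. sanctions-list screening review 819 days ago vs limit 730 → not met
3. FinCEN registration confirmation absent → not met
4. condition 'offers currency exchange' holds; agent due-diligence review 687 days ago vs limit 730 → met
5. regulatory findings open 0 ≤ 0 → met
6. transaction monitoring calibration 55 days ago vs limit 90 → met
7. independent AML audit 30 days ago vs limit 60 → met
8. days since last SAR review 23 > 19 → not met
Not met: 2, 3, 8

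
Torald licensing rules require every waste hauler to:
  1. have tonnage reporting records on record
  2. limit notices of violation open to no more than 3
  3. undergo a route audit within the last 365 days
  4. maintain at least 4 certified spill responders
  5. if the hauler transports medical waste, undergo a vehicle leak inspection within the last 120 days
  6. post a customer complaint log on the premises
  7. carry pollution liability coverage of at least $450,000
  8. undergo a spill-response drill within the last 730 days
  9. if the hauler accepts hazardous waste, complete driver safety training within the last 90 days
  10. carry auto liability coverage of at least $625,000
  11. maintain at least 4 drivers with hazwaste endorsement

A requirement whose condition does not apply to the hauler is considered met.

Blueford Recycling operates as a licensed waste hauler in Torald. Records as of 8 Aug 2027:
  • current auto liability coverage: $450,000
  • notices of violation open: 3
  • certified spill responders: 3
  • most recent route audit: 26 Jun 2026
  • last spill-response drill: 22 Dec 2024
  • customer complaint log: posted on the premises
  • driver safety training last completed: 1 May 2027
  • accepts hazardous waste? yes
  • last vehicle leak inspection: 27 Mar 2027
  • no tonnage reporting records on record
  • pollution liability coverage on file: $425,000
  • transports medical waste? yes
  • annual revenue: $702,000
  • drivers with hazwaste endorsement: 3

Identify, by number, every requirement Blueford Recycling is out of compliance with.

1, 3, 4, 5, 7, 8, 9, 10, 11

1. tonnage reporting records absent → not met
2. notices of violation open 3 ≤ 3 → met
3. route audit 408 days ago vs limit 365 → not met
4. certified spill responders 3 < 4 → not met
5. condition 'transports medical waste' holds; vehicle leak inspection 134 days ago vs limit 120 → not met
6. customer complaint log present → met
7. pollution liability coverage $425,000 < $450,000 → not met
8. spill-response drill 959 days ago vs limit 730 → not met
9. condition 'accepts hazardous waste' holds; driver safety training 99 days ago vs limit 90 → not met
10. auto liability coverage $450,000 < $625,000 → not met
11. drivers with hazwaste endorsement 3 < 4 → not met
Not met: 1, 3, 4, 5, 7, 8, 9, 10, 11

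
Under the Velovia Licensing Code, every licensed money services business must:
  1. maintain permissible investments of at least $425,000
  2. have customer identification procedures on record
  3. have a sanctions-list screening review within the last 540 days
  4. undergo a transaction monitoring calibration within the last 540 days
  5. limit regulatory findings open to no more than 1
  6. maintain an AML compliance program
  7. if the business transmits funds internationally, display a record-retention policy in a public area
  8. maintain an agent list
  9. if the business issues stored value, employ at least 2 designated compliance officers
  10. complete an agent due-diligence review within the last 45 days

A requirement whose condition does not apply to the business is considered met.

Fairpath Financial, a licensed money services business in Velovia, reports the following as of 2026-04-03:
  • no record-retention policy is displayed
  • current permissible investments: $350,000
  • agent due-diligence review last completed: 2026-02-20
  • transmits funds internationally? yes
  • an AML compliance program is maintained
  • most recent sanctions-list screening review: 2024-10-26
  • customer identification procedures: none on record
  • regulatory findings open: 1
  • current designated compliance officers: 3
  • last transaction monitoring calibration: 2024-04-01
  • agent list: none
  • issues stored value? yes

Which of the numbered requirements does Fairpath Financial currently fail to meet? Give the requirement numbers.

1, 2, 4, 7, 8

1. permissible investments $350,000 < $425,000 → not met
2. customer identification procedures absent → not met
3. sanctions-list screening review 524 days ago vs limit 540 → met
4. transaction monitoring calibration 732 days ago vs limit 540 → not met
5. regulatory findings open 1 ≤ 1 → met
6. AML compliance program present → met
7. condition 'transmits funds internationally' holds; record-retention policy absent → not met
8. agent list absent → not met
9. condition 'issues stored value' holds; designated compliance officers 3 ≥ 2 → met
10. agent due-diligence review 42 days ago vs limit 45 → met
Not met: 1, 2, 4, 7, 8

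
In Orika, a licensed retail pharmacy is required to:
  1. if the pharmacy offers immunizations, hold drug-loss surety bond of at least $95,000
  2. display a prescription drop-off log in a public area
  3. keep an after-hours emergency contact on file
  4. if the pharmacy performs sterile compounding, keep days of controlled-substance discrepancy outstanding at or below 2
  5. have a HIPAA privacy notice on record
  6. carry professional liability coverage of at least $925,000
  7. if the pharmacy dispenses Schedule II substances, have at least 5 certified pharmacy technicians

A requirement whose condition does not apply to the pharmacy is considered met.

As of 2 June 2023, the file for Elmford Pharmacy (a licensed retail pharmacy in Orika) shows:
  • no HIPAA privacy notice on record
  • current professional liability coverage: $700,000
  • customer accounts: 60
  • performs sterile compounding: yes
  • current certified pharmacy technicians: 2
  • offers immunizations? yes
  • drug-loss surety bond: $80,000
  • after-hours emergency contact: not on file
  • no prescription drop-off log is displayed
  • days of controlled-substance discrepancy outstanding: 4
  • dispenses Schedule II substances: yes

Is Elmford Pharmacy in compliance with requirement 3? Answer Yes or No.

No

3. after-hours emergency contact absent → not met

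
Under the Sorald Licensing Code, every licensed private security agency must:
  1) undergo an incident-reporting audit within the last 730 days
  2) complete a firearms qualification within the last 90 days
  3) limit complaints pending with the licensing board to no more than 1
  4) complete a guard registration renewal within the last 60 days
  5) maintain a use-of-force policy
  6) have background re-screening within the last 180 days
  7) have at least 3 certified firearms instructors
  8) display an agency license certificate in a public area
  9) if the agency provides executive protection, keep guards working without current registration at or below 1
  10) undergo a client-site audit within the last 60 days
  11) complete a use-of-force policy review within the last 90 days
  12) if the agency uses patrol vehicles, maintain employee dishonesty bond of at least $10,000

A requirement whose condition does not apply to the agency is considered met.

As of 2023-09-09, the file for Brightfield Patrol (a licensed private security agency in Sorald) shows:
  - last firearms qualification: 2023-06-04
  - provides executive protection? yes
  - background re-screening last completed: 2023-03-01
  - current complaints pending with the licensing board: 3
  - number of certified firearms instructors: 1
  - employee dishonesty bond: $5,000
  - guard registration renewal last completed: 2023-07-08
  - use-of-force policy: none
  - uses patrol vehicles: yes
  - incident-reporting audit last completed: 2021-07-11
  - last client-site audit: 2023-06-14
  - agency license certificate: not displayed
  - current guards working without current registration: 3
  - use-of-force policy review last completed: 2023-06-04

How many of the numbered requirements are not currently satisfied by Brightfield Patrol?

12

1. incident-reporting audit 790 days ago vs limit 730 → not met
2. firearms qualification 97 days ago vs limit 90 → not met
3. complaints pending with the licensing board 3 > 1 → not met
4. guard registration renewal 63 days ago vs limit 60 → not met
5. use-of-force policy absent → not met
6. background re-screening 192 days ago vs limit 180 → not met
7. certified firearms instructors 1 < 3 → not met
8. agency license certificate absent → not met
9. condition 'provides executive protection' holds; guards working without current registration 3 > 1 → not met
10. client-site audit 87 days ago vs limit 60 → not met
11. use-of-force policy review 97 days ago vs limit 90 → not met
12. condition 'uses patrol vehicles' holds; employee dishonesty bond $5,000 < $10,000 → not met
Not met: 12 of 12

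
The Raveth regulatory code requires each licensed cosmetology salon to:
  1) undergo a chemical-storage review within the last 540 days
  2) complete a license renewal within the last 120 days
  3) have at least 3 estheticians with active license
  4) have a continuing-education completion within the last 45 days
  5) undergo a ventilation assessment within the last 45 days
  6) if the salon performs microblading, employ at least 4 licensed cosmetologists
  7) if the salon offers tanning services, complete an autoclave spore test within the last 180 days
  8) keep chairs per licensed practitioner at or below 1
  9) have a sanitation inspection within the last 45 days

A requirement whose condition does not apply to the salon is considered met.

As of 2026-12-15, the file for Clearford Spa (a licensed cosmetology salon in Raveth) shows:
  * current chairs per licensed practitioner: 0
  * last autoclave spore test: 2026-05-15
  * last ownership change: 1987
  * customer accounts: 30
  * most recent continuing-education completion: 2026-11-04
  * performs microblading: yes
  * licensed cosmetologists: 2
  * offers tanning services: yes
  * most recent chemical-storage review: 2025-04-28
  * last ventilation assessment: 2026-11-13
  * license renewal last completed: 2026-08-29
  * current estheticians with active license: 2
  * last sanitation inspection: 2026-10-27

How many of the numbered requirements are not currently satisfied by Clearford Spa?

1. chemical-storage review 596 days ago vs limit 540 → not met
2. license renewal 108 days ago vs limit 120 → met
3. estheticians with active license 2 < 3 → not met
4. continuing-education completion 41 days ago vs limit 45 → met
5. ventilation assessment 32 days ago vs limit 45 → met
6. condition 'performs microblading' holds; licensed cosmetologists 2 < 4 → not met
7. condition 'offers tanning services' holds; autoclave spore test 214 days ago vs limit 180 → not met
8. chairs per licensed practitioner 0 ≤ 1 → met
9. sanitation inspection 49 days ago vs limit 45 → not met
Not met: 5 of 9

5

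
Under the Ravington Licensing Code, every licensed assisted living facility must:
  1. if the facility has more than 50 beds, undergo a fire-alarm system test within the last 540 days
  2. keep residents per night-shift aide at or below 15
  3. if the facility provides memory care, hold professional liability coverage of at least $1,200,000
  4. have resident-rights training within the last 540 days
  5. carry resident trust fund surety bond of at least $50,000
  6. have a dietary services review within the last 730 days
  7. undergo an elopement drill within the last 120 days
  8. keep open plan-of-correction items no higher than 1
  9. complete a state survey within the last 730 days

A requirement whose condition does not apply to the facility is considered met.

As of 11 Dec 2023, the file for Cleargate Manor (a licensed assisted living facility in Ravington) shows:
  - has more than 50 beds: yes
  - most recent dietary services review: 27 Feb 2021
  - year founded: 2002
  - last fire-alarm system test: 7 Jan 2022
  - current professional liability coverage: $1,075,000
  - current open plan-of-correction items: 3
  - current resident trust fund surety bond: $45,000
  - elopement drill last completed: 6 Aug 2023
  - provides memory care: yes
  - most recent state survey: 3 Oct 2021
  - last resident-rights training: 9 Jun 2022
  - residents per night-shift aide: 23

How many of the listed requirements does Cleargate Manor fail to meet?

9

1. condition 'has more than 50 beds' holds; fire-alarm system test 703 days ago vs limit 540 → not met
2. residents per night-shift aide 23 > 15 → not met
3. condition 'provides memory care' holds; professional liability coverage $1,075,000 < $1,200,000 → not met
4. resident-rights training 550 days ago vs limit 540 → not met
5. resident trust fund surety bond $45,000 < $50,000 → not met
6. dietary services review 1017 days ago vs limit 730 → not met
7. elopement drill 127 days ago vs limit 120 → not met
8. open plan-of-correction items 3 > 1 → not met
9. state survey 799 days ago vs limit 730 → not met
Not met: 9 of 9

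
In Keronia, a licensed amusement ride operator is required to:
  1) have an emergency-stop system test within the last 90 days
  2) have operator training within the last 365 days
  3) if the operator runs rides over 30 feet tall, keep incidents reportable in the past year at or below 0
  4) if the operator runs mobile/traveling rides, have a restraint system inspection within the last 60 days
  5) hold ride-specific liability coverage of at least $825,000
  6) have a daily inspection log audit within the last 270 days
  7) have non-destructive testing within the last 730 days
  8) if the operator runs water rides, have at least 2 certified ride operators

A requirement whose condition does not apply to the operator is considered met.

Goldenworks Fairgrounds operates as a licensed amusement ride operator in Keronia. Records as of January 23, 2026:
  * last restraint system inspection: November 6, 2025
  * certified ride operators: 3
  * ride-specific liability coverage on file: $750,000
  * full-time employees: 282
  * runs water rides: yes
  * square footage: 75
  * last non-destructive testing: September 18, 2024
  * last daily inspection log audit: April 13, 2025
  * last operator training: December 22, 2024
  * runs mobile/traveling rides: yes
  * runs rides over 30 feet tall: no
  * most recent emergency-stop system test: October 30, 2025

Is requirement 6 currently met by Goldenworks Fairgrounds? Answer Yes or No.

No

6. daily inspection log audit 285 days ago vs limit 270 → not met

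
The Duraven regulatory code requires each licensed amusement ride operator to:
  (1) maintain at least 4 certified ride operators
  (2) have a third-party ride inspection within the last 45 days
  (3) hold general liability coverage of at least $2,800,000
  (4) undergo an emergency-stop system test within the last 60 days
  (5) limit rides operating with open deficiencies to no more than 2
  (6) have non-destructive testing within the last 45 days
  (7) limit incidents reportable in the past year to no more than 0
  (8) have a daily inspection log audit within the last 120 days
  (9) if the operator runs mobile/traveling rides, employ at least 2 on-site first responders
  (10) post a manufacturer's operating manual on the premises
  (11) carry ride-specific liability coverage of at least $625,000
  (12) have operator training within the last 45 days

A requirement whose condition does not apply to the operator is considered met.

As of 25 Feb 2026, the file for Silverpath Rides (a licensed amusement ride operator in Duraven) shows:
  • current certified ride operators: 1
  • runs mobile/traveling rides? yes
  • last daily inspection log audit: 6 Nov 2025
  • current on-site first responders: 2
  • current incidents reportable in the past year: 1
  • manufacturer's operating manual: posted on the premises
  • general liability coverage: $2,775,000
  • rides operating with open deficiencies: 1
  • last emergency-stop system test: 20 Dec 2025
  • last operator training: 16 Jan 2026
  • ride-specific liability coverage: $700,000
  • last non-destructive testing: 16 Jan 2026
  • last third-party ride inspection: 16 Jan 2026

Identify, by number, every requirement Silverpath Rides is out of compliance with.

1, 3, 4, 7

1. certified ride operators 1 < 4 → not met
2. third-party ride inspection 40 days ago vs limit 45 → met
3. general liability coverage $2,775,000 < $2,800,000 → not met
4. emergency-stop system test 67 days ago vs limit 60 → not met
5. rides operating with open deficiencies 1 ≤ 2 → met
6. non-destructive testing 40 days ago vs limit 45 → met
7. incidents reportable in the past year 1 > 0 → not met
8. daily inspection log audit 111 days ago vs limit 120 → met
9. condition 'runs mobile/traveling rides' holds; on-site first responders 2 ≥ 2 → met
10. manufacturer's operating manual present → met
11. ride-specific liability coverage $700,000 ≥ $625,000 → met
12. operator training 40 days ago vs limit 45 → met
Not met: 1, 3, 4, 7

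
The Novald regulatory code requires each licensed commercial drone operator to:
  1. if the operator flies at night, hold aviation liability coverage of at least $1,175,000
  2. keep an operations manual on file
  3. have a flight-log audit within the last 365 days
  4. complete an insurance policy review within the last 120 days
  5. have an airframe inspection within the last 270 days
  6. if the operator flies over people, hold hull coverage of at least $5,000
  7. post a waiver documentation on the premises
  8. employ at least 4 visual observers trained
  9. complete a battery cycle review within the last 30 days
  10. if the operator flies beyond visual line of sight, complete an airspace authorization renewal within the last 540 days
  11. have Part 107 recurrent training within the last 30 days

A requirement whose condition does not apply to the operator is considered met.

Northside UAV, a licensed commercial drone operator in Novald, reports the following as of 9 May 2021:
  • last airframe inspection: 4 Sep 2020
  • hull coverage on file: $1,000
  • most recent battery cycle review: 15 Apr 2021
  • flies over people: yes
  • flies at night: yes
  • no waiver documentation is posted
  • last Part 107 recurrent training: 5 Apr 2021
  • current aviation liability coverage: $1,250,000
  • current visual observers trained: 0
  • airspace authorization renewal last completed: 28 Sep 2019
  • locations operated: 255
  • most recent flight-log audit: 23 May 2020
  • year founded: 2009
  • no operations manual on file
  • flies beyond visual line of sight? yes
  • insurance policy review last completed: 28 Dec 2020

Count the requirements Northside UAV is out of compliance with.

7

1. condition 'flies at night' holds; aviation liability coverage $1,250,000 ≥ $1,175,000 → met
2. operations manual absent → not met
3. flight-log audit 351 days ago vs limit 365 → met
4. insurance policy review 132 days ago vs limit 120 → not met
5. airframe inspection 247 days ago vs limit 270 → met
6. condition 'flies over people' holds; hull coverage $1,000 < $5,000 → not met
7. waiver documentation absent → not met
8. visual observers trained 0 < 4 → not met
9. battery cycle review 24 days ago vs limit 30 → met
10. condition 'flies beyond visual line of sight' holds; airspace authorization renewal 589 days ago vs limit 540 → not met
11. Part 107 recurrent training 34 days ago vs limit 30 → not met
Not met: 7 of 11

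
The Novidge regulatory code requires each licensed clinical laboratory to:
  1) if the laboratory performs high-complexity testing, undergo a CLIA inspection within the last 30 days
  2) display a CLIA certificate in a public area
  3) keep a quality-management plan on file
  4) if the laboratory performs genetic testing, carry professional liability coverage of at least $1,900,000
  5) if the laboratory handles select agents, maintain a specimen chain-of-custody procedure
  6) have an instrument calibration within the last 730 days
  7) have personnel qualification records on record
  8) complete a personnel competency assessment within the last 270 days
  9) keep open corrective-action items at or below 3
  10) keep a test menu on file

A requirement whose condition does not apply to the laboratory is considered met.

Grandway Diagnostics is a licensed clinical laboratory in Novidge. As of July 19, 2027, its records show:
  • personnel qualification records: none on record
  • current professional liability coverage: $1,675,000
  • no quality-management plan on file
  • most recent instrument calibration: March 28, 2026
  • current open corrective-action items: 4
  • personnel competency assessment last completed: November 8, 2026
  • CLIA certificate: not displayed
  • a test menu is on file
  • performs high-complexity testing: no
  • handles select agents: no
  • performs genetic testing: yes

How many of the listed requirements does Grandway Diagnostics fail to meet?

5

1. condition 'performs high-complexity testing' does not hold → requirement n/a → met
2. CLIA certificate absent → not met
3. quality-management plan absent → not met
4. condition 'performs genetic testing' holds; professional liability coverage $1,675,000 < $1,900,000 → not met
5. condition 'handles select agents' does not hold → requirement n/a → met
6. instrument calibration 478 days ago vs limit 730 → met
7. personnel qualification records absent → not met
8. personnel competency assessment 253 days ago vs limit 270 → met
9. open corrective-action items 4 > 3 → not met
10. test menu present → met
Not met: 5 of 10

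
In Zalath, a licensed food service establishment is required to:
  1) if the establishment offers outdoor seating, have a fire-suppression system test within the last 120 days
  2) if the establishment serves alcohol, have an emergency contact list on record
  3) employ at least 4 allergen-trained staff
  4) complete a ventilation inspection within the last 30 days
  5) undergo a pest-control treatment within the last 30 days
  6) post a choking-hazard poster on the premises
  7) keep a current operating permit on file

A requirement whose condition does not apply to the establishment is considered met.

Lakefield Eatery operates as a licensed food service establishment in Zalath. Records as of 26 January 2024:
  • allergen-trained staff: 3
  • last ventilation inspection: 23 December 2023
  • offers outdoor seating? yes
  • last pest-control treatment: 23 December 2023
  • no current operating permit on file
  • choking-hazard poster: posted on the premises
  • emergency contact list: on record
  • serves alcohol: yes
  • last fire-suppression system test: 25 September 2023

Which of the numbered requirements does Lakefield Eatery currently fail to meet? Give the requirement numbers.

1, 3, 4, 5, 7

1. condition 'offers outdoor seating' holds; fire-suppression system test 123 days ago vs limit 120 → not met
2. condition 'serves alcohol' holds; emergency contact list present → met
3. allergen-trained staff 3 < 4 → not met
4. ventilation inspection 34 days ago vs limit 30 → not met
5. pest-control treatment 34 days ago vs limit 30 → not met
6. choking-hazard poster present → met
7. current operating permit absent → not met
Not met: 1, 3, 4, 5, 7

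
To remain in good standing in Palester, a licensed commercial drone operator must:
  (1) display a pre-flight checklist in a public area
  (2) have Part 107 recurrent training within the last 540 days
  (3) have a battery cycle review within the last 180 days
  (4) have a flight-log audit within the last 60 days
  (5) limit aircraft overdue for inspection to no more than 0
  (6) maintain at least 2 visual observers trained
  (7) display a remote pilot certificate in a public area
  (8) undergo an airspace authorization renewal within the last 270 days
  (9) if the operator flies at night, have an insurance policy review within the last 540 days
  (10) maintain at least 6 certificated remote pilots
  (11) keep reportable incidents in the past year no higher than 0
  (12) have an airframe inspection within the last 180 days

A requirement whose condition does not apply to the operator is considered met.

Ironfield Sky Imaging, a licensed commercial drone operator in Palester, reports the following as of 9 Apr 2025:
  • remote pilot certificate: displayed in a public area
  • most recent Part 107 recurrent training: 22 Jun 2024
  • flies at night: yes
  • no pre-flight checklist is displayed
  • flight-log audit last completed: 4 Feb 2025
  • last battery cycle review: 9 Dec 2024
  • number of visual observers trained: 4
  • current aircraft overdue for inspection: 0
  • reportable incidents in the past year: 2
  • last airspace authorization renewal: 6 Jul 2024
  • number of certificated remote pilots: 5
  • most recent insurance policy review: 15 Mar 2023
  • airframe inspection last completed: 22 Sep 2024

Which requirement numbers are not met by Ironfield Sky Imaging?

1, 4, 8, 9, 10, 11, 12

1. pre-flight checklist absent → not met
2. Part 107 recurrent training 291 days ago vs limit 540 → met
3. battery cycle review 121 days ago vs limit 180 → met
4. flight-log audit 64 days ago vs limit 60 → not met
5. aircraft overdue for inspection 0 ≤ 0 → met
6. visual observers trained 4 ≥ 2 → met
7. remote pilot certificate present → met
8. airspace authorization renewal 277 days ago vs limit 270 → not met
9. condition 'flies at night' holds; insurance policy review 756 days ago vs limit 540 → not met
10. certificated remote pilots 5 < 6 → not met
11. reportable incidents in the past year 2 > 0 → not met
12. airframe inspection 199 days ago vs limit 180 → not met
Not met: 1, 4, 8, 9, 10, 11, 12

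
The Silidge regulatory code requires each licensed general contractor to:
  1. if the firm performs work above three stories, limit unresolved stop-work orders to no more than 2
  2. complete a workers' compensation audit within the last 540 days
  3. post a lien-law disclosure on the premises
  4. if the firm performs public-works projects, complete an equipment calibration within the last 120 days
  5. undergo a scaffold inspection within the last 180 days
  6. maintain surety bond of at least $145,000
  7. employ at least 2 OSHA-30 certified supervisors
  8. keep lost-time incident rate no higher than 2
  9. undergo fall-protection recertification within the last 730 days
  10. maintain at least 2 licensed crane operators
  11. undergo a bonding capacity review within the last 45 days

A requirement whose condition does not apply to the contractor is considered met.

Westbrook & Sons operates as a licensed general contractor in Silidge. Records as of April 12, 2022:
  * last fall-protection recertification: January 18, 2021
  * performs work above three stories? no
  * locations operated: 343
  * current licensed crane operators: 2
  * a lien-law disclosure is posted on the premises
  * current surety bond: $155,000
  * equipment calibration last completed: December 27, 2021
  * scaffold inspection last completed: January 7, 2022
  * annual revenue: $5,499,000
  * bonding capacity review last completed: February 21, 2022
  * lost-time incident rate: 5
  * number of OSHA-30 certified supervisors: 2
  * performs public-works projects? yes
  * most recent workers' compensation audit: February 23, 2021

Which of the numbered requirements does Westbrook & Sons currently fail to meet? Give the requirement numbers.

8, 11

1. condition 'performs work above three stories' does not hold → requirement n/a → met
2. workers' compensation audit 413 days ago vs limit 540 → met
3. lien-law disclosure present → met
4. condition 'performs public-works projects' holds; equipment calibration 106 days ago vs limit 120 → met
5. scaffold inspection 95 days ago vs limit 180 → met
6. surety bond $155,000 ≥ $145,000 → met
7. OSHA-30 certified supervisors 2 ≥ 2 → met
8. lost-time incident rate 5 > 2 → not met
9. fall-protection recertification 449 days ago vs limit 730 → met
10. licensed crane operators 2 ≥ 2 → met
11. bonding capacity review 50 days ago vs limit 45 → not met
Not met: 8, 11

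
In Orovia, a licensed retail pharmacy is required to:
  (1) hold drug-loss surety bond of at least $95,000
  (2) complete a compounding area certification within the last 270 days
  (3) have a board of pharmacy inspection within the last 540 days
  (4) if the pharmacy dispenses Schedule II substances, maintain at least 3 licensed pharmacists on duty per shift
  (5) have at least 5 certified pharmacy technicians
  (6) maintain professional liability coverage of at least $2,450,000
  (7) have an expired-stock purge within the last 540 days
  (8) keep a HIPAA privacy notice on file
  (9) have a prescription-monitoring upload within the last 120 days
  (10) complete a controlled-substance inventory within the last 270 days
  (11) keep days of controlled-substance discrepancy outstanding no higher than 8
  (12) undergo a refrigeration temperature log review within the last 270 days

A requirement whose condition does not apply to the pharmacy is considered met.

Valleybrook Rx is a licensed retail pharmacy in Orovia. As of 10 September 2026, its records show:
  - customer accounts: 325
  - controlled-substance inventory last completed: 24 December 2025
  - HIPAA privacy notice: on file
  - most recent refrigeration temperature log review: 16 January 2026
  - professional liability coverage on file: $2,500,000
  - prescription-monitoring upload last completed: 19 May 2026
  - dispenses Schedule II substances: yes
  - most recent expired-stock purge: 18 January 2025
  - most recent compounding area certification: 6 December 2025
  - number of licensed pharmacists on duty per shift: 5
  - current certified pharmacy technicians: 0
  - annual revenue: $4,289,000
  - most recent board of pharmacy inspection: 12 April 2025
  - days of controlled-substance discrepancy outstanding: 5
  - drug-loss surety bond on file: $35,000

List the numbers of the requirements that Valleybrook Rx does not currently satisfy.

1. drug-loss surety bond $35,000 < $95,000 → not met
2. compounding area certification 278 days ago vs limit 270 → not met
3. board of pharmacy inspection 516 days ago vs limit 540 → met
4. condition 'dispenses Schedule II substances' holds; licensed pharmacists on duty per shift 5 ≥ 3 → met
5. certified pharmacy technicians 0 < 5 → not met
6. professional liability coverage $2,500,000 ≥ $2,450,000 → met
7. expired-stock purge 600 days ago vs limit 540 → not met
8. HIPAA privacy notice present → met
9. prescription-monitoring upload 114 days ago vs limit 120 → met
10. controlled-substance inventory 260 days ago vs limit 270 → met
11. days of controlled-substance discrepancy outstanding 5 ≤ 8 → met
12. refrigeration temperature log review 237 days ago vs limit 270 → met
Not met: 1, 2, 5, 7

1, 2, 5, 7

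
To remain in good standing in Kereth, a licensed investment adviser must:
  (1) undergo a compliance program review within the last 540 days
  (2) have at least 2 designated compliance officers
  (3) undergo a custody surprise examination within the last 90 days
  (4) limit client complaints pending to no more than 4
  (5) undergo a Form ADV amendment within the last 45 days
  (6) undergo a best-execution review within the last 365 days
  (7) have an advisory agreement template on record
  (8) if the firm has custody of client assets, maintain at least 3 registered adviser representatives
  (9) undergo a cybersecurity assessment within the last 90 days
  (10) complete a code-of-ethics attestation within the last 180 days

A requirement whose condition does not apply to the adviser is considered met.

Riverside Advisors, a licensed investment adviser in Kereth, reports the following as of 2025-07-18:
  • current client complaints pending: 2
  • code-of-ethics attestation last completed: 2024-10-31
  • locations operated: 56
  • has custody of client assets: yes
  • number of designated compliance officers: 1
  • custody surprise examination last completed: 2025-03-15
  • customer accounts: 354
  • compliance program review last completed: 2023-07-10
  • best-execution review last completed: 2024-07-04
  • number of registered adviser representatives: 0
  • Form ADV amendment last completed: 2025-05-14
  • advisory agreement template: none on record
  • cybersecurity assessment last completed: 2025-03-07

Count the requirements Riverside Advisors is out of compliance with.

9

1. compliance program review 739 days ago vs limit 540 → not met
2. designated compliance officers 1 < 2 → not met
3. custody surprise examination 125 days ago vs limit 90 → not met
4. client complaints pending 2 ≤ 4 → met
5. Form ADV amendment 65 days ago vs limit 45 → not met
6. best-execution review 379 days ago vs limit 365 → not met
7. advisory agreement template absent → not met
8. condition 'has custody of client assets' holds; registered adviser representatives 0 < 3 → not met
9. cybersecurity assessment 133 days ago vs limit 90 → not met
10. code-of-ethics attestation 260 days ago vs limit 180 → not met
Not met: 9 of 10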